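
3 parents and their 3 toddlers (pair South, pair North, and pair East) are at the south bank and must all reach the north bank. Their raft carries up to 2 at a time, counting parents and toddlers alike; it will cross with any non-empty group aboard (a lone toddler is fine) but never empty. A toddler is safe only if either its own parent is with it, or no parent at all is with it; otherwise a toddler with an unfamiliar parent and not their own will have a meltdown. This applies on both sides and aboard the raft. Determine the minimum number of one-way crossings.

Counting alone: each trip to the north bank takes at most 2 across and each return brings at least 1 back, so after t trips out (and t−1 returns) at most 2t − (t−1) of the 6 are across; that first reaches 6 at t = 5, so at least 9 crossings are needed.
The safety rule pushes this higher. Following every safe sequence of crossings, the most of the 6 that can be at the north bank as the raft arrives there on crossing 9 is 5 — never all 6.
So no plan with fewer than 11 crossings exists, and this one achieves 11:
1. parent South and toddler South cross → the north bank.
2. parent South crosses ← the south bank.
3. toddler East and toddler North cross → the north bank.
4. toddler South crosses ← the south bank.
5. parent East and parent North cross → the north bank.
6. parent North and toddler North cross ← the south bank.
7. parent North and parent South cross → the north bank.
8. toddler East crosses ← the south bank.
9. toddler North and toddler South cross → the north bank.
10. parent East crosses ← the south bank.
11. parent East and toddler East cross → the north bank.

11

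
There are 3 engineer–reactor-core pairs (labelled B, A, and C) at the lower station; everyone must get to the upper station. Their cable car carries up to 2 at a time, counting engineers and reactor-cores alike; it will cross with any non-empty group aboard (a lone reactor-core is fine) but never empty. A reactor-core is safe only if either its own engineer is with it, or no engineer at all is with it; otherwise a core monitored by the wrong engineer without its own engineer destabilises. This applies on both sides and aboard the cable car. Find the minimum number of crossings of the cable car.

11

Counting alone: each trip to the upper station takes at most 2 across and each return brings at least 1 back, so after t trips out (and t−1 returns) at most 2t − (t−1) of the 6 are across; that first reaches 6 at t = 5, so at least 9 crossings are needed.
The safety rule pushes this higher. Following every safe sequence of crossings, the most of the 6 that can be at the upper station as the cable car arrives there on crossing 9 is 5 — never all 6.
So no plan with fewer than 11 crossings exists, and this one achieves 11:
1. engineer B and reactor-core B cross → the upper station.
2. engineer B crosses ← the lower station.
3. reactor-core A and reactor-core C cross → the upper station.
4. reactor-core B crosses ← the lower station.
5. engineer A and engineer C cross → the upper station.
6. engineer A and reactor-core A cross ← the lower station.
7. engineer A and engineer B cross → the upper station.
8. reactor-core C crosses ← the lower station.
9. reactor-core A and reactor-core B cross → the upper station.
10. engineer C crosses ← the lower station.
11. engineer C and reactor-core C cross → the upper station.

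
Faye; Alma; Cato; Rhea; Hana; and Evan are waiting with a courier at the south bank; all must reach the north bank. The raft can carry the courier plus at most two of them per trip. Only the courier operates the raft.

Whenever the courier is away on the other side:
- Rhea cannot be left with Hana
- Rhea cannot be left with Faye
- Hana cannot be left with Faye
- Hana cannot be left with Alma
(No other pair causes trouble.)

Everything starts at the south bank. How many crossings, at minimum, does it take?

Counting alone: the courier can take at most 2 across per trip to the north bank, so moving all 6 needs at least 3 loaded trips out, with a return between consecutive ones — at least 5 crossings.
The safety rule pushes this higher. Following every safe sequence of crossings, the most of the 6 that can be at the north bank as the raft arrives there on crossings 5, 7 is 4, 5 respectively — never all 6.
So no plan with fewer than 9 crossings exists, and this one achieves 9:
1. Courier goes to the north bank with Faye and Hana.
2. Courier goes back to the south bank with Faye.
3. Courier goes to the north bank with Alma and Faye.
4. Courier goes back to the south bank with Hana.
5. Courier goes to the north bank with Cato and Rhea.
6. Courier goes back to the south bank with Faye.
7. Courier goes to the north bank with Evan and Faye.
8. Courier goes back to the south bank with Faye.
9. Courier goes to the north bank with Faye and Hana.

9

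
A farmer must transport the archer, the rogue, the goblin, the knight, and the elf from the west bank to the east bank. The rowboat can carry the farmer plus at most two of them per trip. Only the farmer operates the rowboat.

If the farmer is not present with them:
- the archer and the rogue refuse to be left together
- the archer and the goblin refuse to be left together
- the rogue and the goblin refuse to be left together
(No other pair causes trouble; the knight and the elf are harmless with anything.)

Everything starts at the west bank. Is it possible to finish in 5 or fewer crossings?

No

Counting alone: the farmer can take at most 2 across per trip to the east bank, so moving all 5 needs at least 3 loaded trips out, with a return between consecutive ones — at least 5 crossings.
The safety rule pushes this higher. Following every safe sequence of crossings, the most of the 5 that can be at the east bank as the rowboat arrives there on crossing 5 is 4 — never all 5.
So the move cannot be finished within 5 crossings. (The shortest complete plan takes 7:)
1. Farmer goes to the east bank with the archer and the rogue.  [the west bank: the elf, the goblin, the knight | the east bank: the archer, the rogue]
2. Farmer goes back to the west bank with the archer.  [the west bank: the archer, the elf, the goblin, the knight | the east bank: the rogue]
3. Farmer goes to the east bank with the archer and the knight.  [the west bank: the elf, the goblin | the east bank: the archer, the knight, the rogue]
4. Farmer goes back to the west bank with the archer.  [the west bank: the archer, the elf, the goblin | the east bank: the knight, the rogue]
5. Farmer goes to the east bank with the archer and the elf.  [the west bank: the goblin | the east bank: the archer, the elf, the knight, the rogue]
6. Farmer goes back to the west bank with the archer.  [the west bank: the archer, the goblin | the east bank: the elf, the knight, the rogue]
7. Farmer goes to the east bank with the archer and the goblin.  [the west bank: — | the east bank: the archer, the elf, the goblin, the knight, the rogue]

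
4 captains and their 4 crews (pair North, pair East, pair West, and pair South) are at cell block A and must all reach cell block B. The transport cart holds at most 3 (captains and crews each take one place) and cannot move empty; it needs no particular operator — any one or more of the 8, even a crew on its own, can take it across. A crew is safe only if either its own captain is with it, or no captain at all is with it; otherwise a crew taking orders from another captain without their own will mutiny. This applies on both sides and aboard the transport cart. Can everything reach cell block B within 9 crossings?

Yes

Yes — this plan uses 9 crossings (≤ 9):
1. captain North and crew North cross → cell block B.
2. captain North crosses ← cell block A.
3. captain East, captain North, and crew East cross → cell block B.
4. captain North and crew North cross ← cell block A.
5. captain North, captain South, and captain West cross → cell block B.
6. crew East crosses ← cell block A.
7. crew East and crew North cross → cell block B.
8. crew North crosses ← cell block A.
9. crew North, crew South, and crew West cross → cell block B.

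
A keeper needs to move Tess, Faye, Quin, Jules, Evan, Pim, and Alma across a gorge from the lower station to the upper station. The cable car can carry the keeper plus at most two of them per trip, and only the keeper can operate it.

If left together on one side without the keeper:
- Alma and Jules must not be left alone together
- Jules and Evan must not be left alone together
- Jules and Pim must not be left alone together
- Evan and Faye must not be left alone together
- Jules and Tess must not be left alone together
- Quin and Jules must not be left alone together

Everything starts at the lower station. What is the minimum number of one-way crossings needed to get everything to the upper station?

Counting alone: the keeper can take at most 2 across per trip to the upper station, so moving all 7 needs at least 4 loaded trips out, with a return between consecutive ones — at least 7 crossings.
The safety rule pushes this higher. Following every safe sequence of crossings, the most of the 7 that can be at the upper station as the cable car arrives there on crossing 7 is 6 — never all 7.
So no plan with fewer than 9 crossings exists, and this one achieves 9:
1. Keeper goes to the upper station with Faye and Jules.  [the lower station: Alma, Evan, Pim, Quin, Tess | the upper station: Faye, Jules]
2. Keeper goes back to the lower station alone.  [the lower station: Alma, Evan, Pim, Quin, Tess | the upper station: Faye, Jules]
3. Keeper goes to the upper station with Quin and Tess.  [the lower station: Alma, Evan, Pim | the upper station: Faye, Jules, Quin, Tess]
4. Keeper goes back to the lower station with Jules.  [the lower station: Alma, Evan, Jules, Pim | the upper station: Faye, Quin, Tess]
5. Keeper goes to the upper station with Evan and Jules.  [the lower station: Alma, Pim | the upper station: Evan, Faye, Jules, Quin, Tess]
6. Keeper goes back to the lower station with Faye and Jules.  [the lower station: Alma, Faye, Jules, Pim | the upper station: Evan, Quin, Tess]
7. Keeper goes to the upper station with Alma and Pim.  [the lower station: Faye, Jules | the upper station: Alma, Evan, Pim, Quin, Tess]
8. Keeper goes back to the lower station alone.  [the lower station: Faye, Jules | the upper station: Alma, Evan, Pim, Quin, Tess]
9. Keeper goes to the upper station with Faye and Jules.  [the lower station: — | the upper station: Alma, Evan, Faye, Jules, Pim, Quin, Tess]

9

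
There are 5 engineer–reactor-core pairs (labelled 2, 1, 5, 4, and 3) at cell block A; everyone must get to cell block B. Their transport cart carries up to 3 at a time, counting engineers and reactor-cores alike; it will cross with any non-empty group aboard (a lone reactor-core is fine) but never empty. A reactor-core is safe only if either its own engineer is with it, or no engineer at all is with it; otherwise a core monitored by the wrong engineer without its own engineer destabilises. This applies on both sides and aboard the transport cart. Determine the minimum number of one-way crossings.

Counting alone: each trip to cell block B takes at most 3 across and each return brings at least 1 back, so after t trips out (and t−1 returns) at most 3t − (t−1) of the 10 are across; that first reaches 10 at t = 5, so at least 9 crossings are needed.
The safety rule pushes this higher. Following every safe sequence of crossings, the most of the 10 that can be at cell block B as the transport cart arrives there on crossing 9 is 9 — never all 10.
So no plan with fewer than 11 crossings exists, and this one achieves 11:
1. engineer 2 and reactor-core 2 cross → cell block B.
2. engineer 2 crosses ← cell block A.
3. reactor-core 1, reactor-core 4, and reactor-core 5 cross → cell block B.
4. reactor-core 2 crosses ← cell block A.
5. engineer 1, engineer 4, and engineer 5 cross → cell block B.
6. engineer 1 and reactor-core 1 cross ← cell block A.
7. engineer 1, engineer 2, and engineer 3 cross → cell block B.
8. reactor-core 5 crosses ← cell block A.
9. reactor-core 1 and reactor-core 2 cross → cell block B.
10. reactor-core 2 crosses ← cell block A.
11. reactor-core 2, reactor-core 3, and reactor-core 5 cross → cell block B.

11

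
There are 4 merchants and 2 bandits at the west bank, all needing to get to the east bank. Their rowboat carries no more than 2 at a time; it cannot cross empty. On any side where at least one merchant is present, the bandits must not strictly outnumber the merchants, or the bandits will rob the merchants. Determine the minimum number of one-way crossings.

Counting alone: each trip to the east bank takes at most 2 across and each return brings at least 1 back, so after t trips out (and t−1 returns) at most 2t − (t−1) of the 6 are across; that first reaches 6 at t = 5, so at least 9 crossings are needed.
The plan below uses exactly 9 crossings, so it is optimal:
1. 2 bandits → the east bank.  (the west bank: 4M 0B; the east bank: 0M 2B)
2. 1 bandit ← the west bank.  (the west bank: 4M 1B; the east bank: 0M 1B)
3. 2 merchants → the east bank.  (the west bank: 2M 1B; the east bank: 2M 1B)
4. 1 bandit ← the west bank.  (the west bank: 2M 2B; the east bank: 2M 0B)
5. 2 bandits → the east bank.  (the west bank: 2M 0B; the east bank: 2M 2B)
6. 1 bandit ← the west bank.  (the west bank: 2M 1B; the east bank: 2M 1B)
7. 1 merchant and 1 bandit → the east bank.  (the west bank: 1M 0B; the east bank: 3M 2B)
8. 1 bandit ← the west bank.  (the west bank: 1M 1B; the east bank: 3M 1B)
9. 1 merchant and 1 bandit → the east bank.  (the west bank: 0M 0B; the east bank: 4M 2B)

9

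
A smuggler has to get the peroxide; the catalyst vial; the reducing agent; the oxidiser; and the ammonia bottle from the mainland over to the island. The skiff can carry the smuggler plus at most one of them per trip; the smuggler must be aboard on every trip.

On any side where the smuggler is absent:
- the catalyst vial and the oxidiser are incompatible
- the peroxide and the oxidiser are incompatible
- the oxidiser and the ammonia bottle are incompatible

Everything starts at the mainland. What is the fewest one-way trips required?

impossible

Following every safe sequence of crossings from the start, the most of the 5 that can be at the island as the skiff arrives there on crossings 1, 3, 5 is 1, 2, 3 respectively; the best ever achieved is 3 of 5.
From crossing 7 on, no configuration arises that was not already reachable earlier: only 18 distinct safe configurations (who is on which side, and where the skiff is) can ever be reached, none of them has everyone across, and every continuation just revisits them. So no valid plan exists.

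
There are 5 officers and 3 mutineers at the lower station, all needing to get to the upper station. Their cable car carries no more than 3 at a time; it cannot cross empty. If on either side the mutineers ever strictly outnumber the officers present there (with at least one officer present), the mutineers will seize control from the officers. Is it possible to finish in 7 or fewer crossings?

Yes

Yes — this plan uses 7 crossings (≤ 7):
1. 2 mutineers → the upper station.  (the lower station: 5O 1M; the upper station: 0O 2M)
2. 1 mutineer ← the lower station.  (the lower station: 5O 2M; the upper station: 0O 1M)
3. 2 officers and 1 mutineer → the upper station.  (the lower station: 3O 1M; the upper station: 2O 2M)
4. 1 mutineer ← the lower station.  (the lower station: 3O 2M; the upper station: 2O 1M)
5. 1 officer and 2 mutineers → the upper station.  (the lower station: 2O 0M; the upper station: 3O 3M)
6. 1 mutineer ← the lower station.  (the lower station: 2O 1M; the upper station: 3O 2M)
7. 2 officers and 1 mutineer → the upper station.  (the lower station: 0O 0M; the upper station: 5O 3M)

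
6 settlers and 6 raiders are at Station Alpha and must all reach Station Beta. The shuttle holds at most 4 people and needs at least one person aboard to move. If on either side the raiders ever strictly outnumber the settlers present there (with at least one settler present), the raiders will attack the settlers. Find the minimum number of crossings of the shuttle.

9

Counting alone: each trip to Station Beta takes at most 4 across and each return brings at least 1 back, so after t trips out (and t−1 returns) at most 4t − (t−1) of the 12 are across; that first reaches 12 at t = 4, so at least 7 crossings are needed.
The safety rule pushes this higher. Following every safe sequence of crossings, the most of the 12 that can be at Station Beta as the shuttle arrives there on crossing 7 is 11 — never all 12.
So no plan with fewer than 9 crossings exists, and this one achieves 9:
1. 2 raiders → Station Beta.  (Station Alpha: 6S 4R; Station Beta: 0S 2R)
2. 1 raider ← Station Alpha.  (Station Alpha: 6S 5R; Station Beta: 0S 1R)
3. 4 raiders → Station Beta.  (Station Alpha: 6S 1R; Station Beta: 0S 5R)
4. 1 raider ← Station Alpha.  (Station Alpha: 6S 2R; Station Beta: 0S 4R)
5. 4 settlers → Station Beta.  (Station Alpha: 2S 2R; Station Beta: 4S 4R)
6. 1 settler and 1 raider ← Station Alpha.  (Station Alpha: 3S 3R; Station Beta: 3S 3R)
7. 2 settlers and 2 raiders → Station Beta.  (Station Alpha: 1S 1R; Station Beta: 5S 5R)
8. 1 settler and 1 raider ← Station Alpha.  (Station Alpha: 2S 2R; Station Beta: 4S 4R)
9. 2 settlers and 2 raiders → Station Beta.  (Station Alpha: 0S 0R; Station Beta: 6S 6R)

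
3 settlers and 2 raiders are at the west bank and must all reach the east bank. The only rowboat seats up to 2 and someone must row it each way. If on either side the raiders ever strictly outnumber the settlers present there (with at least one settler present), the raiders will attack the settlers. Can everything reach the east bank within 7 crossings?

Yes

Yes — this plan uses 7 crossings (≤ 7):
1. 2 raiders → the east bank.  (the west bank: 3S 0R; the east bank: 0S 2R)
2. 1 raider ← the west bank.  (the west bank: 3S 1R; the east bank: 0S 1R)
3. 2 settlers → the east bank.  (the west bank: 1S 1R; the east bank: 2S 1R)
4. 1 settler ← the west bank.  (the west bank: 2S 1R; the east bank: 1S 1R)
5. 1 settler and 1 raider → the east bank.  (the west bank: 1S 0R; the east bank: 2S 2R)
6. 1 raider ← the west bank.  (the west bank: 1S 1R; the east bank: 2S 1R)
7. 1 settler and 1 raider → the east bank.  (the west bank: 0S 0R; the east bank: 3S 2R)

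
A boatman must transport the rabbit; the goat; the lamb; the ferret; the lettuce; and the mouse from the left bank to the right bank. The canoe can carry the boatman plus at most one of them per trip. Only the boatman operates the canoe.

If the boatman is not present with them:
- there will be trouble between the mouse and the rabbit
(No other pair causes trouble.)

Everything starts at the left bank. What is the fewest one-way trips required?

Counting alone: the boatman can take at most 1 across per trip to the right bank, so moving all 6 needs at least 6 loaded trips out, with a return between consecutive ones — at least 11 crossings.
The plan below uses exactly 11 crossings, so it is optimal:
1. Boatman goes to the right bank with the rabbit.
2. Boatman goes back to the left bank alone.
3. Boatman goes to the right bank with the goat.
4. Boatman goes back to the left bank alone.
5. Boatman goes to the right bank with the lamb.
6. Boatman goes back to the left bank alone.
7. Boatman goes to the right bank with the ferret.
8. Boatman goes back to the left bank alone.
9. Boatman goes to the right bank with the lettuce.
10. Boatman goes back to the left bank alone.
11. Boatman goes to the right bank with the mouse.

11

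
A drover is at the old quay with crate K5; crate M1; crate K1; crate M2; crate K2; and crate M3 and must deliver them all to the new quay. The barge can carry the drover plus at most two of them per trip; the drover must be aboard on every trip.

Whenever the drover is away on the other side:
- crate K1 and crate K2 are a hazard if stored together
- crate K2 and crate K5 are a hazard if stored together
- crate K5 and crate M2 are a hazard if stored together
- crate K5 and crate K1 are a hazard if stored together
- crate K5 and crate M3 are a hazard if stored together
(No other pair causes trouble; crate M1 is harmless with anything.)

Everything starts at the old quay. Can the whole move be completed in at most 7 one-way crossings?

No

Counting alone: the drover can take at most 2 across per trip to the new quay, so moving all 6 needs at least 3 loaded trips out, with a return between consecutive ones — at least 5 crossings.
The safety rule pushes this higher. Following every safe sequence of crossings, the most of the 6 that can be at the new quay as the barge arrives there on crossings 5, 7 is 4, 5 respectively — never all 6.
So the move cannot be finished within 7 crossings. (The shortest complete plan takes 9:)
1. Drover goes to the new quay with crate K1 and crate K5.  [the old quay: crate K2, crate M1, crate M2, crate M3 | the new quay: crate K1, crate K5]
2. Drover goes back to the old quay with crate K5.  [the old quay: crate K2, crate K5, crate M1, crate M2, crate M3 | the new quay: crate K1]
3. Drover goes to the new quay with crate K5 and crate M1.  [the old quay: crate K2, crate M2, crate M3 | the new quay: crate K1, crate K5, crate M1]
4. Drover goes back to the old quay with crate K5.  [the old quay: crate K2, crate K5, crate M2, crate M3 | the new quay: crate K1, crate M1]
5. Drover goes to the new quay with crate K5 and crate M2.  [the old quay: crate K2, crate M3 | the new quay: crate K1, crate K5, crate M1, crate M2]
6. Drover goes back to the old quay with crate K5.  [the old quay: crate K2, crate K5, crate M3 | the new quay: crate K1, crate M1, crate M2]
7. Drover goes to the new quay with crate K5 and crate M3.  [the old quay: crate K2 | the new quay: crate K1, crate K5, crate M1, crate M2, crate M3]
8. Drover goes back to the old quay with crate K5.  [the old quay: crate K2, crate K5 | the new quay: crate K1, crate M1, crate M2, crate M3]
9. Drover goes to the new quay with crate K2 and crate K5.  [the old quay: — | the new quay: crate K1, crate K2, crate K5, crate M1, crate M2, crate M3]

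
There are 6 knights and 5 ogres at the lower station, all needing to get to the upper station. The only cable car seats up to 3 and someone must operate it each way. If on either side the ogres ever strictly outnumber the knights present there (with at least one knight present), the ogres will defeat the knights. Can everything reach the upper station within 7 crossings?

No

Counting alone: each trip to the upper station takes at most 3 across and each return brings at least 1 back, so after t trips out (and t−1 returns) at most 3t − (t−1) of the 11 are across; that first reaches 11 at t = 5, so at least 9 crossings are needed.
Since 7 < 9, 7 crossings cannot be enough. (The shortest complete plan in fact takes 9:)
1. 3 ogres → the upper station.  (the lower station: 6K 2O; the upper station: 0K 3O)
2. 1 ogre ← the lower station.  (the lower station: 6K 3O; the upper station: 0K 2O)
3. 3 knights → the upper station.  (the lower station: 3K 3O; the upper station: 3K 2O)
4. 1 knight ← the lower station.  (the lower station: 4K 3O; the upper station: 2K 2O)
5. 2 knights and 1 ogre → the upper station.  (the lower station: 2K 2O; the upper station: 4K 3O)
6. 1 knight ← the lower station.  (the lower station: 3K 2O; the upper station: 3K 3O)
7. 2 knights and 1 ogre → the upper station.  (the lower station: 1K 1O; the upper station: 5K 4O)
8. 1 knight ← the lower station.  (the lower station: 2K 1O; the upper station: 4K 4O)
9. 2 knights and 1 ogre → the upper station.  (the lower station: 0K 0O; the upper station: 6K 5O)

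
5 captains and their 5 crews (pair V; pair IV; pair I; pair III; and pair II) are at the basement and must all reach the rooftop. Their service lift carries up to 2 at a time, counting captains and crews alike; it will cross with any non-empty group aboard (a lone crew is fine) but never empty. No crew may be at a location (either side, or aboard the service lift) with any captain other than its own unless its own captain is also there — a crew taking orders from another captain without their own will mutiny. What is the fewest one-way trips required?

Following every safe sequence of crossings from the start, the most of the 10 that can be at the rooftop as the service lift arrives there on crossings 1, 3, 5, 7 is 2, 3, 4, 5 respectively; the best ever achieved is 5 of 10.
From crossing 9 on, no configuration arises that was not already reachable earlier: only 82 distinct safe configurations (who is on which side, and where the service lift is) can ever be reached, none of them has everyone across, and every continuation just revisits them. So no valid plan exists.

impossible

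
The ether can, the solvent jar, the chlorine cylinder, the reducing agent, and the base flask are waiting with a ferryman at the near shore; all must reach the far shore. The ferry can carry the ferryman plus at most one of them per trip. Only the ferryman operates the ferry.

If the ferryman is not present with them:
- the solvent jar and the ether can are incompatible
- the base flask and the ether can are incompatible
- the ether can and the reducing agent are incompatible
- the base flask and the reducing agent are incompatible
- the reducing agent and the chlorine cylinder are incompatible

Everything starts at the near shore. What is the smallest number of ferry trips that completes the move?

impossible

Whatever the first load, the items left behind include a forbidden pair without the ferryman. No opening move is safe, so no plan exists.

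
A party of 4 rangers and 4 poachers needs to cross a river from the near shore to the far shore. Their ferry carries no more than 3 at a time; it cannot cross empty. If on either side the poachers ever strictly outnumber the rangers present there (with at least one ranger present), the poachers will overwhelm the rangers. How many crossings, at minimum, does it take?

9

Counting alone: each trip to the far shore takes at most 3 across and each return brings at least 1 back, so after t trips out (and t−1 returns) at most 3t − (t−1) of the 8 are across; that first reaches 8 at t = 4, so at least 7 crossings are needed.
The safety rule pushes this higher. Following every safe sequence of crossings, the most of the 8 that can be at the far shore as the ferry arrives there on crossing 7 is 7 — never all 8.
So no plan with fewer than 9 crossings exists, and this one achieves 9:
1. 2 poachers → the far shore.  (the near shore: 4R 2P; the far shore: 0R 2P)
2. 1 poacher ← the near shore.  (the near shore: 4R 3P; the far shore: 0R 1P)
3. 3 poachers → the far shore.  (the near shore: 4R 0P; the far shore: 0R 4P)
4. 1 poacher ← the near shore.  (the near shore: 4R 1P; the far shore: 0R 3P)
5. 3 rangers → the far shore.  (the near shore: 1R 1P; the far shore: 3R 3P)
6. 1 ranger and 1 poacher ← the near shore.  (the near shore: 2R 2P; the far shore: 2R 2P)
7. 2 rangers → the far shore.  (the near shore: 0R 2P; the far shore: 4R 2P)
8. 1 poacher ← the near shore.  (the near shore: 0R 3P; the far shore: 4R 1P)
9. 3 poachers → the far shore.  (the near shore: 0R 0P; the far shore: 4R 4P)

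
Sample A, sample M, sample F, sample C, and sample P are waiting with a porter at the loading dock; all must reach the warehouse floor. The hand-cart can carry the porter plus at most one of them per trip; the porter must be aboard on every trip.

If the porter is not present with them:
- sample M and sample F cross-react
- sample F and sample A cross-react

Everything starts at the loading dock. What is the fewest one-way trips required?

11

Counting alone: the porter can take at most 1 across per trip to the warehouse floor, so moving all 5 needs at least 5 loaded trips out, with a return between consecutive ones — at least 9 crossings.
The safety rule pushes this higher. Following every safe sequence of crossings, the most of the 5 that can be at the warehouse floor as the hand-cart arrives there on crossing 9 is 4 — never all 5.
So no plan with fewer than 11 crossings exists, and this one achieves 11:
1. Porter goes to the warehouse floor with sample F.
2. Porter goes back to the loading dock alone.
3. Porter goes to the warehouse floor with sample A.
4. Porter goes back to the loading dock with sample F.
5. Porter goes to the warehouse floor with sample M.
6. Porter goes back to the loading dock alone.
7. Porter goes to the warehouse floor with sample C.
8. Porter goes back to the loading dock alone.
9. Porter goes to the warehouse floor with sample P.
10. Porter goes back to the loading dock alone.
11. Porter goes to the warehouse floor with sample F.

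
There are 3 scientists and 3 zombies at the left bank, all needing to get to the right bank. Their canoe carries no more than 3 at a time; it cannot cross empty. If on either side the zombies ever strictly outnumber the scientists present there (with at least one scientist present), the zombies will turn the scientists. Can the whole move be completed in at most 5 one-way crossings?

Yes

Yes — this plan uses 5 crossings (≤ 5):
1. 2 zombies → the right bank.  (the left bank: 3S 1Z; the right bank: 0S 2Z)
2. 1 zombie ← the left bank.  (the left bank: 3S 2Z; the right bank: 0S 1Z)
3. 3 scientists → the right bank.  (the left bank: 0S 2Z; the right bank: 3S 1Z)
4. 1 zombie ← the left bank.  (the left bank: 0S 3Z; the right bank: 3S 0Z)
5. 3 zombies → the right bank.  (the left bank: 0S 0Z; the right bank: 3S 3Z)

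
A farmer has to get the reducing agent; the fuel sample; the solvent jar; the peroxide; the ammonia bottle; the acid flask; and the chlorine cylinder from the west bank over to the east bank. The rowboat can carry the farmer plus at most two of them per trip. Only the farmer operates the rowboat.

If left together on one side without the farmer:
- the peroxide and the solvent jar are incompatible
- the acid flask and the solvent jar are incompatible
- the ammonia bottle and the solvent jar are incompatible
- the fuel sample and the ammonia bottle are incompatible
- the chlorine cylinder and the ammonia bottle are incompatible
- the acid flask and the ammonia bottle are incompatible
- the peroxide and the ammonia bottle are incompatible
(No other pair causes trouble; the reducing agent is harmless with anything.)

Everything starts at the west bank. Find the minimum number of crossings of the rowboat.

Counting alone: the farmer can take at most 2 across per trip to the east bank, so moving all 7 needs at least 4 loaded trips out, with a return between consecutive ones — at least 7 crossings.
The safety rule pushes this higher. Following every safe sequence of crossings, the most of the 7 that can be at the east bank as the rowboat arrives there on crossings 7, 9 is 5, 6 respectively — never all 7.
So no plan with fewer than 11 crossings exists, and this one achieves 11:
1. Farmer goes to the east bank with the ammonia bottle and the solvent jar.  [the west bank: the acid flask, the chlorine cylinder, the fuel sample, the peroxide, the reducing agent | the east bank: the ammonia bottle, the solvent jar]
2. Farmer goes back to the west bank with the solvent jar.  [the west bank: the acid flask, the chlorine cylinder, the fuel sample, the peroxide, the reducing agent, the solvent jar | the east bank: the ammonia bottle]
3. Farmer goes to the east bank with the reducing agent and the solvent jar.  [the west bank: the acid flask, the chlorine cylinder, the fuel sample, the peroxide | the east bank: the ammonia bottle, the reducing agent, the solvent jar]
4. Farmer goes back to the west bank with the solvent jar.  [the west bank: the acid flask, the chlorine cylinder, the fuel sample, the peroxide, the solvent jar | the east bank: the ammonia bottle, the reducing agent]
5. Farmer goes to the east bank with the fuel sample and the solvent jar.  [the west bank: the acid flask, the chlorine cylinder, the peroxide | the east bank: the ammonia bottle, the fuel sample, the reducing agent, the solvent jar]
6. Farmer goes back to the west bank with the ammonia bottle.  [the west bank: the acid flask, the ammonia bottle, the chlorine cylinder, the peroxide | the east bank: the fuel sample, the reducing agent, the solvent jar]
7. Farmer goes to the east bank with the ammonia bottle and the chlorine cylinder.  [the west bank: the acid flask, the peroxide | the east bank: the ammonia bottle, the chlorine cylinder, the fuel sample, the reducing agent, the solvent jar]
8. Farmer goes back to the west bank with the ammonia bottle.  [the west bank: the acid flask, the ammonia bottle, the peroxide | the east bank: the chlorine cylinder, the fuel sample, the reducing agent, the solvent jar]
9. Farmer goes to the east bank with the acid flask and the peroxide.  [the west bank: the ammonia bottle | the east bank: the acid flask, the chlorine cylinder, the fuel sample, the peroxide, the reducing agent, the solvent jar]
10. Farmer goes back to the west bank with the solvent jar.  [the west bank: the ammonia bottle, the solvent jar | the east bank: the acid flask, the chlorine cylinder, the fuel sample, the peroxide, the reducing agent]
11. Farmer goes to the east bank with the ammonia bottle and the solvent jar.  [the west bank: — | the east bank: the acid flask, the ammonia bottle, the chlorine cylinder, the fuel sample, the peroxide, the reducing agent, the solvent jar]

11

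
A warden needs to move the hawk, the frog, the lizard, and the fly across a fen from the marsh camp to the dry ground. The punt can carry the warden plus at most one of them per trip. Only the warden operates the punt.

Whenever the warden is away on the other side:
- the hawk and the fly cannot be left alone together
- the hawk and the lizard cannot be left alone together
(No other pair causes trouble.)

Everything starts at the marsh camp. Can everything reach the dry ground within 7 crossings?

No

Counting alone: the warden can take at most 1 across per trip to the dry ground, so moving all 4 needs at least 4 loaded trips out, with a return between consecutive ones — at least 7 crossings.
The safety rule pushes this higher. Following every safe sequence of crossings, the most of the 4 that can be at the dry ground as the punt arrives there on crossing 7 is 3 — never all 4.
So the move cannot be finished within 7 crossings. (The shortest complete plan takes 9:)
1. Warden goes to the dry ground with the hawk.
2. Warden goes back to the marsh camp alone.
3. Warden goes to the dry ground with the frog.
4. Warden goes back to the marsh camp alone.
5. Warden goes to the dry ground with the lizard.
6. Warden goes back to the marsh camp with the hawk.
7. Warden goes to the dry ground with the fly.
8. Warden goes back to the marsh camp alone.
9. Warden goes to the dry ground with the hawk.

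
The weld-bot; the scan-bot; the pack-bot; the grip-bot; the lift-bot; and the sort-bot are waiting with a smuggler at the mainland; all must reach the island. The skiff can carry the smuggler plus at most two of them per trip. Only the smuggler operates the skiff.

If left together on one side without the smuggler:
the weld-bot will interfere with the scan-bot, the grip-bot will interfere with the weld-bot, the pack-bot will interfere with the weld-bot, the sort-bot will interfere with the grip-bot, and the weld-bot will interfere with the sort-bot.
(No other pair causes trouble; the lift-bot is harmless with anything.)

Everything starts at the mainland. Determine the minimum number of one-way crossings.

Counting alone: the smuggler can take at most 2 across per trip to the island, so moving all 6 needs at least 3 loaded trips out, with a return between consecutive ones — at least 5 crossings.
The safety rule pushes this higher. Following every safe sequence of crossings, the most of the 6 that can be at the island as the skiff arrives there on crossings 5, 7 is 4, 5 respectively — never all 6.
So no plan with fewer than 9 crossings exists, and this one achieves 9:
1. Smuggler goes to the island with the grip-bot and the weld-bot.  [the mainland: the lift-bot, the pack-bot, the scan-bot, the sort-bot | the island: the grip-bot, the weld-bot]
2. Smuggler goes back to the mainland with the weld-bot.  [the mainland: the lift-bot, the pack-bot, the scan-bot, the sort-bot, the weld-bot | the island: the grip-bot]
3. Smuggler goes to the island with the scan-bot and the weld-bot.  [the mainland: the lift-bot, the pack-bot, the sort-bot | the island: the grip-bot, the scan-bot, the weld-bot]
4. Smuggler goes back to the mainland with the weld-bot.  [the mainland: the lift-bot, the pack-bot, the sort-bot, the weld-bot | the island: the grip-bot, the scan-bot]
5. Smuggler goes to the island with the pack-bot and the weld-bot.  [the mainland: the lift-bot, the sort-bot | the island: the grip-bot, the pack-bot, the scan-bot, the weld-bot]
6. Smuggler goes back to the mainland with the weld-bot.  [the mainland: the lift-bot, the sort-bot, the weld-bot | the island: the grip-bot, the pack-bot, the scan-bot]
7. Smuggler goes to the island with the lift-bot and the weld-bot.  [the mainland: the sort-bot | the island: the grip-bot, the lift-bot, the pack-bot, the scan-bot, the weld-bot]
8. Smuggler goes back to the mainland with the weld-bot.  [the mainland: the sort-bot, the weld-bot | the island: the grip-bot, the lift-bot, the pack-bot, the scan-bot]
9. Smuggler goes to the island with the sort-bot and the weld-bot.  [the mainland: — | the island: the grip-bot, the lift-bot, the pack-bot, the scan-bot, the sort-bot, the weld-bot]

9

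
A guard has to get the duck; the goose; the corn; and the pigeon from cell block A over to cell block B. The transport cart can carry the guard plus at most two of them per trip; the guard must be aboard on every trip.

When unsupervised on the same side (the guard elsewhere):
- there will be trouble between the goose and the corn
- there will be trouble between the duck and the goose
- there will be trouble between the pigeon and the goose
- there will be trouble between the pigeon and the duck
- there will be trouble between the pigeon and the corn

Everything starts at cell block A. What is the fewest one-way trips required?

Counting alone: the guard can take at most 2 across per trip to cell block B, so moving all 4 needs at least 2 loaded trips out, with a return between consecutive ones — at least 3 crossings.
The safety rule pushes this higher. Following every safe sequence of crossings, the most of the 4 that can be at cell block B as the transport cart arrives there on crossing 3 is 3 — never all 4.
So no plan with fewer than 5 crossings exists, and this one achieves 5:
1. Guard goes to cell block B with the goose and the pigeon.  [cell block A: the corn, the duck | cell block B: the goose, the pigeon]
2. Guard goes back to cell block A with the goose.  [cell block A: the corn, the duck, the goose | cell block B: the pigeon]
3. Guard goes to cell block B with the corn and the duck.  [cell block A: the goose | cell block B: the corn, the duck, the pigeon]
4. Guard goes back to cell block A with the pigeon.  [cell block A: the goose, the pigeon | cell block B: the corn, the duck]
5. Guard goes to cell block B with the goose and the pigeon.  [cell block A: — | cell block B: the corn, the duck, the goose, the pigeon]

5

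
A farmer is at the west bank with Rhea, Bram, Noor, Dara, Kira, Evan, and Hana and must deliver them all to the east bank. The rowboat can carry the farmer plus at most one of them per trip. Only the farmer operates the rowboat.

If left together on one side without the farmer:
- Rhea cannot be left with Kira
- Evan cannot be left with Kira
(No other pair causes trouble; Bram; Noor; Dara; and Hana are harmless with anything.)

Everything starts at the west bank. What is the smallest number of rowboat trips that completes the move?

Counting alone: the farmer can take at most 1 across per trip to the east bank, so moving all 7 needs at least 7 loaded trips out, with a return between consecutive ones — at least 13 crossings.
The safety rule pushes this higher. Following every safe sequence of crossings, the most of the 7 that can be at the east bank as the rowboat arrives there on crossing 13 is 6 — never all 7.
So no plan with fewer than 15 crossings exists, and this one achieves 15:
1. Farmer goes to the east bank with Kira.  [the west bank: Bram, Dara, Evan, Hana, Noor, Rhea | the east bank: Kira]
2. Farmer goes back to the west bank alone.  [the west bank: Bram, Dara, Evan, Hana, Noor, Rhea | the east bank: Kira]
3. Farmer goes to the east bank with Rhea.  [the west bank: Bram, Dara, Evan, Hana, Noor | the east bank: Kira, Rhea]
4. Farmer goes back to the west bank with Kira.  [the west bank: Bram, Dara, Evan, Hana, Kira, Noor | the east bank: Rhea]
5. Farmer goes to the east bank with Evan.  [the west bank: Bram, Dara, Hana, Kira, Noor | the east bank: Evan, Rhea]
6. Farmer goes back to the west bank alone.  [the west bank: Bram, Dara, Hana, Kira, Noor | the east bank: Evan, Rhea]
7. Farmer goes to the east bank with Bram.  [the west bank: Dara, Hana, Kira, Noor | the east bank: Bram, Evan, Rhea]
8. Farmer goes back to the west bank alone.  [the west bank: Dara, Hana, Kira, Noor | the east bank: Bram, Evan, Rhea]
9. Farmer goes to the east bank with Noor.  [the west bank: Dara, Hana, Kira | the east bank: Bram, Evan, Noor, Rhea]
10. Farmer goes back to the west bank alone.  [the west bank: Dara, Hana, Kira | the east bank: Bram, Evan, Noor, Rhea]
11. Farmer goes to the east bank with Dara.  [the west bank: Hana, Kira | the east bank: Bram, Dara, Evan, Noor, Rhea]
12. Farmer goes back to the west bank alone.  [the west bank: Hana, Kira | the east bank: Bram, Dara, Evan, Noor, Rhea]
13. Farmer goes to the east bank with Hana.  [the west bank: Kira | the east bank: Bram, Dara, Evan, Hana, Noor, Rhea]
14. Farmer goes back to the west bank alone.  [the west bank: Kira | the east bank: Bram, Dara, Evan, Hana, Noor, Rhea]
15. Farmer goes to the east bank with Kira.  [the west bank: — | the east bank: Bram, Dara, Evan, Hana, Kira, Noor, Rhea]

15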